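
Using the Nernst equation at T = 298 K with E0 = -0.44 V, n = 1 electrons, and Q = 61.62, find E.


E = E0 - (RT/nF) * ln(Q)
E = -0.44 - (8.314 * 298 / (1 * 96485)) * ln(61.62)
E = -0.5458 V

-0.5458 V


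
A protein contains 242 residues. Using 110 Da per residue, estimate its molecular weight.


MW = n_residues * 110 Da
MW = 242 * 110
MW = 26620 Da

26620 Da


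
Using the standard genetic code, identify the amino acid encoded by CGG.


Standard genetic code lookup.
Codon CGG -> Arg

Arg


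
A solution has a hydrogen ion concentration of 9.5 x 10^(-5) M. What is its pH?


pH = -log10([H+])
pH = -log10(9.5 x 10^(-5))
pH = 4.0223

4.0223


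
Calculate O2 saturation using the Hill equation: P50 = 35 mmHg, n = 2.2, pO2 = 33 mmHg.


Y = pO2^n / (P50^n + pO2^n)
Y = 33^2.2 / (35^2.2 + 33^2.2)
Y = 46.77%

46.77%


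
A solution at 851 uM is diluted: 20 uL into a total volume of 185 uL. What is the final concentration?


C2 = C1 * V1 / V2
C2 = 851 * 20 / 185
C2 = 92.0 uM

92.0 uM


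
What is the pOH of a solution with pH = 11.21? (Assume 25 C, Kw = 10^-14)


pOH = 14 - pH
pOH = 14 - 11.21
pOH = 2.79

2.79


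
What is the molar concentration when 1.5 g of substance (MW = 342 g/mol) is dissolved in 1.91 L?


C = (mass / MW) / volume
C = (1.5 / 342) / 1.91
C = 0.0023 M

0.0023 M


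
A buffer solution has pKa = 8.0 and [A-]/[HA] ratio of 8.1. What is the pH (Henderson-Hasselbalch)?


pH = pKa + log10([A-]/[HA])
pH = 8.0 + log10(8.1)
pH = 8.9085

8.9085


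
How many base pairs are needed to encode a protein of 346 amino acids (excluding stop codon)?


Each amino acid = 1 codon = 3 bp
bp = 346 * 3 = 1038 bp

1038 bp


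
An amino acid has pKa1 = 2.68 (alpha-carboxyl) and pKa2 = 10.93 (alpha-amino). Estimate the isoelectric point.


pI = (pKa1 + pKa2) / 2
pI = (2.68 + 10.93) / 2
pI = 6.805

6.805


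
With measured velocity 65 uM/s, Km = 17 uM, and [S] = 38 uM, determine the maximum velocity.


Vmax = v * (Km + [S]) / [S]
Vmax = 65 * (17 + 38) / 38
Vmax = 94.0789 uM/s

94.0789 uM/s


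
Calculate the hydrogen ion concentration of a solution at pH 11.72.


[H+] = 10^(-pH)
[H+] = 10^(-11.72)
[H+] = 1.905e-12 M

1.905e-12 M


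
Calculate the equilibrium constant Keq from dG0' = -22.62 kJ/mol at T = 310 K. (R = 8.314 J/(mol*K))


Keq = exp(-dG0 * 1000 / (R * T))
Keq = exp(-(-22.62) * 1000 / (8.314 * 310))
Keq = 6480.0953

6480.0953


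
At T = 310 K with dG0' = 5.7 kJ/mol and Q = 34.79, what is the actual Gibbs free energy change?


dG = dG0' + RT * ln(Q) / 1000
dG = 5.7 + 8.314 * 310 * ln(34.79) / 1000
dG = 14.8478 kJ/mol

14.8478 kJ/mol


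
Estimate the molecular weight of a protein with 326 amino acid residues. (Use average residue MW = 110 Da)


MW = n_residues * 110 Da
MW = 326 * 110
MW = 35860 Da

35860 Da


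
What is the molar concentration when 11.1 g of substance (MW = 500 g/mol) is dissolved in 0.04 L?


C = (mass / MW) / volume
C = (11.1 / 500) / 0.04
C = 0.555 M

0.555 M


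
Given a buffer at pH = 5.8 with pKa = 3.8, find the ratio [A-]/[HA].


[A-]/[HA] = 10^(pH - pKa)
= 10^(5.8 - 3.8)
= 100.0

100.0


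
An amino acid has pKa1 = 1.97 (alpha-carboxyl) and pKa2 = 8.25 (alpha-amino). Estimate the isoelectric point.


pI = (pKa1 + pKa2) / 2
pI = (1.97 + 8.25) / 2
pI = 5.11

5.11


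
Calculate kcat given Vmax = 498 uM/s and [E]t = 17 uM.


kcat = Vmax / [E]t
kcat = 498 / 17
kcat = 29.2941 s^-1

29.2941 s^-1


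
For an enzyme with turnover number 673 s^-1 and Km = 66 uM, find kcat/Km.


Catalytic efficiency = kcat / Km
= 673 / 66
= 10.197 uM^-1*s^-1

10.197 uM^-1*s^-1


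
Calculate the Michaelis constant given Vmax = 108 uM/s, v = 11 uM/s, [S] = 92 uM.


Km = [S] * (Vmax - v) / v
Km = 92 * (108 - 11) / 11
Km = 811.2727 uM

811.2727 uM


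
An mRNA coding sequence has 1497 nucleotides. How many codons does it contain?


codons = nucleotides / 3
codons = 1497 / 3 = 499

499


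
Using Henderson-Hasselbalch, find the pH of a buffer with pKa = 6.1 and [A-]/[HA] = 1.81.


pH = pKa + log10([A-]/[HA])
pH = 6.1 + log10(1.81)
pH = 6.3577

6.3577


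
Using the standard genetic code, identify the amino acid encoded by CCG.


Standard genetic code lookup.
Codon CCG -> Pro

Pro


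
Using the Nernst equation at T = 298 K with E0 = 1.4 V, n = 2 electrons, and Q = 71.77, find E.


E = E0 - (RT/nF) * ln(Q)
E = 1.4 - (8.314 * 298 / (2 * 96485)) * ln(71.77)
E = 1.3451 V

1.3451 V


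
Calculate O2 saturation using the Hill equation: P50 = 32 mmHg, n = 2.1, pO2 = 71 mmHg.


Y = pO2^n / (P50^n + pO2^n)
Y = 71^2.1 / (32^2.1 + 71^2.1)
Y = 84.21%

84.21%


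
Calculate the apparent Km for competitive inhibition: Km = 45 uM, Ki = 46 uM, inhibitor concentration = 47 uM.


Km_app = Km * (1 + [I]/Ki)
Km_app = 45 * (1 + 47/46)
Km_app = 90.9783 uM

90.9783 uM


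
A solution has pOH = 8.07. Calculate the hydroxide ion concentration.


[OH-] = 10^(-pOH)
[OH-] = 10^(-8.07)
[OH-] = 8.511e-09 M

8.511e-09 M


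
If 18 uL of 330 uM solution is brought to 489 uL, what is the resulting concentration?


C2 = C1 * V1 / V2
C2 = 330 * 18 / 489
C2 = 12.1472 uM

12.1472 uM


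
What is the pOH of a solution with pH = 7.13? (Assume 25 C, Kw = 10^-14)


pOH = 14 - pH
pOH = 14 - 7.13
pOH = 6.87

6.87


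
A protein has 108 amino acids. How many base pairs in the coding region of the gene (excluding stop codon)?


Each amino acid = 1 codon = 3 bp
bp = 108 * 3 = 324 bp

324 bp


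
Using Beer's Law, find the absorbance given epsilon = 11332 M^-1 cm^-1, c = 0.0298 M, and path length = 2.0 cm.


A = epsilon * c * l
A = 11332 * 0.0298 * 2.0
A = 675.3872

675.3872


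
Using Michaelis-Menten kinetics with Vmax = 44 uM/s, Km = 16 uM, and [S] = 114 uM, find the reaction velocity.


v = Vmax * [S] / (Km + [S])
v = 44 * 114 / (16 + 114)
v = 38.5846 uM/s

38.5846 uM/s


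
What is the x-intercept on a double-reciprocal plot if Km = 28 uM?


x-intercept = -1/Km
= -1/28
= -0.0357 1/uM

-0.0357 1/uM


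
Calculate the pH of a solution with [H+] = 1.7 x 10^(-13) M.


pH = -log10([H+])
pH = -log10(1.7 x 10^(-13))
pH = 12.7696

12.7696


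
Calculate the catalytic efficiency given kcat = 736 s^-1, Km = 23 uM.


Catalytic efficiency = kcat / Km
= 736 / 23
= 32.0 uM^-1*s^-1

32.0 uM^-1*s^-1


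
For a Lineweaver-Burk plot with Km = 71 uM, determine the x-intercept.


x-intercept = -1/Km
= -1/71
= -0.0141 1/uM

-0.0141 1/uM


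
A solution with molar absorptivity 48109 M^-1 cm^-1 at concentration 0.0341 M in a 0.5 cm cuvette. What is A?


A = epsilon * c * l
A = 48109 * 0.0341 * 0.5
A = 820.2584

820.2584


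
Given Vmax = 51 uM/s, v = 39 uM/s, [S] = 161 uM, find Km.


Km = [S] * (Vmax - v) / v
Km = 161 * (51 - 39) / 39
Km = 49.5385 uM

49.5385 uM


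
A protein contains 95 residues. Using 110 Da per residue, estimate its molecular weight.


MW = n_residues * 110 Da
MW = 95 * 110
MW = 10450 Da

10450 Da


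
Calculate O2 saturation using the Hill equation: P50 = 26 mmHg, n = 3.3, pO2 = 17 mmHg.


Y = pO2^n / (P50^n + pO2^n)
Y = 17^3.3 / (26^3.3 + 17^3.3)
Y = 19.75%

19.75%


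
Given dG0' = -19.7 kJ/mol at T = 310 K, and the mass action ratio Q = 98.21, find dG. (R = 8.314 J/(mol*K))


dG = dG0' + RT * ln(Q) / 1000
dG = -19.7 + 8.314 * 310 * ln(98.21) / 1000
dG = -7.8775 kJ/mol

-7.8775 kJ/mol


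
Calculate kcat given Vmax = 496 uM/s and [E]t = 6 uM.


kcat = Vmax / [E]t
kcat = 496 / 6
kcat = 82.6667 s^-1

82.6667 s^-1


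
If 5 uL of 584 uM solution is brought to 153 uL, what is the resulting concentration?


C2 = C1 * V1 / V2
C2 = 584 * 5 / 153
C2 = 19.085 uM

19.085 uM


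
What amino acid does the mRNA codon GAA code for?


Standard genetic code lookup.
Codon GAA -> Glu

Glu


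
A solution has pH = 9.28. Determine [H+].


[H+] = 10^(-pH)
[H+] = 10^(-9.28)
[H+] = 5.248e-10 M

5.248e-10 M


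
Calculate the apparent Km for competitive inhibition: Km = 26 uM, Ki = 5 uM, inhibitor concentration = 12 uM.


Km_app = Km * (1 + [I]/Ki)
Km_app = 26 * (1 + 12/5)
Km_app = 88.4 uM

88.4 uM


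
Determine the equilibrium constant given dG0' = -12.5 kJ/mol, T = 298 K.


Keq = exp(-dG0 * 1000 / (R * T))
Keq = exp(-(-12.5) * 1000 / (8.314 * 298))
Keq = 155.285

155.285


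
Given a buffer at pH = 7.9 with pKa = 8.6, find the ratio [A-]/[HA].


[A-]/[HA] = 10^(pH - pKa)
= 10^(7.9 - 8.6)
= 0.1995

0.1995


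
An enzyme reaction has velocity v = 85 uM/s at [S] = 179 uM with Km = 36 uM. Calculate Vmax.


Vmax = v * (Km + [S]) / [S]
Vmax = 85 * (36 + 179) / 179
Vmax = 102.095 uM/s

102.095 uM/s


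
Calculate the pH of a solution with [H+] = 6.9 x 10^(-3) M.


pH = -log10([H+])
pH = -log10(6.9 x 10^(-3))
pH = 2.1612

2.1612


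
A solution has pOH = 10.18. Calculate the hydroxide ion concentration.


[OH-] = 10^(-pOH)
[OH-] = 10^(-10.18)
[OH-] = 6.607e-11 M

6.607e-11 M


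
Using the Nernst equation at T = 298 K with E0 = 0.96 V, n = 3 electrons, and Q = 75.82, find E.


E = E0 - (RT/nF) * ln(Q)
E = 0.96 - (8.314 * 298 / (3 * 96485)) * ln(75.82)
E = 0.923 V

0.923 V


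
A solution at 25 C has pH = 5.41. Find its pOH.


pOH = 14 - pH
pOH = 14 - 5.41
pOH = 8.59

8.59


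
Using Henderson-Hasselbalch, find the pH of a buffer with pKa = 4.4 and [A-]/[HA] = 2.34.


pH = pKa + log10([A-]/[HA])
pH = 4.4 + log10(2.34)
pH = 4.7692

4.7692


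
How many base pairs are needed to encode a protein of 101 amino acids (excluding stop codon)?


Each amino acid = 1 codon = 3 bp
bp = 101 * 3 = 303 bp

303 bp


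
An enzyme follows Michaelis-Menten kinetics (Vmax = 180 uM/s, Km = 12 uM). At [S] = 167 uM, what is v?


v = Vmax * [S] / (Km + [S])
v = 180 * 167 / (12 + 167)
v = 167.933 uM/s

167.933 uM/s


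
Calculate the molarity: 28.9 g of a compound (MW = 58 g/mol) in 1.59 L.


C = (mass / MW) / volume
C = (28.9 / 58) / 1.59
C = 0.3134 M

0.3134 M


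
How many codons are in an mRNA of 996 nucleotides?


codons = nucleotides / 3
codons = 996 / 3 = 332

332


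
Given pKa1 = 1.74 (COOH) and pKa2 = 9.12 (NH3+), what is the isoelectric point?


pI = (pKa1 + pKa2) / 2
pI = (1.74 + 9.12) / 2
pI = 5.43

5.43


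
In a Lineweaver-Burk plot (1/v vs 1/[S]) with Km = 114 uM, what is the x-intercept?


x-intercept = -1/Km
= -1/114
= -0.0088 1/uM

-0.0088 1/uM


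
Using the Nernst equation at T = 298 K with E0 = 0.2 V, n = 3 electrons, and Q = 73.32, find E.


E = E0 - (RT/nF) * ln(Q)
E = 0.2 - (8.314 * 298 / (3 * 96485)) * ln(73.32)
E = 0.1632 V

0.1632 V


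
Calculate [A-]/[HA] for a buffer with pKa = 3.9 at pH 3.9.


[A-]/[HA] = 10^(pH - pKa)
= 10^(3.9 - 3.9)
= 1.0

1.0


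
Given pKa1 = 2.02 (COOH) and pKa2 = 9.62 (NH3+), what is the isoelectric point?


pI = (pKa1 + pKa2) / 2
pI = (2.02 + 9.62) / 2
pI = 5.82

5.82


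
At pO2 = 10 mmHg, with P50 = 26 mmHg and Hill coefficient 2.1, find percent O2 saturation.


Y = pO2^n / (P50^n + pO2^n)
Y = 10^2.1 / (26^2.1 + 10^2.1)
Y = 11.85%

11.85%


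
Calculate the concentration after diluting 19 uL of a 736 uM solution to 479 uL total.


C2 = C1 * V1 / V2
C2 = 736 * 19 / 479
C2 = 29.1942 uM

29.1942 uM


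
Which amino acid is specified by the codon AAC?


Standard genetic code lookup.
Codon AAC -> Asn

Asn


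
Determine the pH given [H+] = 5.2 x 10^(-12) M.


pH = -log10([H+])
pH = -log10(5.2 x 10^(-12))
pH = 11.284

11.284


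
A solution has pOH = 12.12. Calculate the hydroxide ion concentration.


[OH-] = 10^(-pOH)
[OH-] = 10^(-12.12)
[OH-] = 7.586e-13 M

7.586e-13 M


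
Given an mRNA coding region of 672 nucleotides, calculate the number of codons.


codons = nucleotides / 3
codons = 672 / 3 = 224

224


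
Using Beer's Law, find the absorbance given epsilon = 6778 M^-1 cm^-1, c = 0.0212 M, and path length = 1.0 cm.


A = epsilon * c * l
A = 6778 * 0.0212 * 1.0
A = 143.6936

143.6936


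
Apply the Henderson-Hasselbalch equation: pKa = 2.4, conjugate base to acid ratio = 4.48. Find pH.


pH = pKa + log10([A-]/[HA])
pH = 2.4 + log10(4.48)
pH = 3.0513

3.0513


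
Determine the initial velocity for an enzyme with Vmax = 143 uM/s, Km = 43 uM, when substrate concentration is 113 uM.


v = Vmax * [S] / (Km + [S])
v = 143 * 113 / (43 + 113)
v = 103.5833 uM/s

103.5833 uM/s


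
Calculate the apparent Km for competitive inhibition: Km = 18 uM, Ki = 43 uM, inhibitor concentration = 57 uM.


Km_app = Km * (1 + [I]/Ki)
Km_app = 18 * (1 + 57/43)
Km_app = 41.8605 uM

41.8605 uM


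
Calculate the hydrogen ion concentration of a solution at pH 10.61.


[H+] = 10^(-pH)
[H+] = 10^(-10.61)
[H+] = 2.455e-11 M

2.455e-11 M


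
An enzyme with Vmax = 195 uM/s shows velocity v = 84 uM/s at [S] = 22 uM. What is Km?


Km = [S] * (Vmax - v) / v
Km = 22 * (195 - 84) / 84
Km = 29.0714 uM

29.0714 uM


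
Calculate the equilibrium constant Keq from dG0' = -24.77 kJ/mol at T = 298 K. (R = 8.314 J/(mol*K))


Keq = exp(-dG0 * 1000 / (R * T))
Keq = exp(-(-24.77) * 1000 / (8.314 * 298))
Keq = 21975.6717

21975.6717


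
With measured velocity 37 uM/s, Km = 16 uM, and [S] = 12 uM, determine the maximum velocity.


Vmax = v * (Km + [S]) / [S]
Vmax = 37 * (16 + 12) / 12
Vmax = 86.3333 uM/s

86.3333 uM/s


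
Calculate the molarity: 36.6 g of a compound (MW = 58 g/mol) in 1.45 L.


C = (mass / MW) / volume
C = (36.6 / 58) / 1.45
C = 0.4352 M

0.4352 M


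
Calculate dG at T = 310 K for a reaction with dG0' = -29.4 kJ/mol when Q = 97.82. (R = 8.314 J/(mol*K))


dG = dG0' + RT * ln(Q) / 1000
dG = -29.4 + 8.314 * 310 * ln(97.82) / 1000
dG = -17.5877 kJ/mol

-17.5877 kJ/mol


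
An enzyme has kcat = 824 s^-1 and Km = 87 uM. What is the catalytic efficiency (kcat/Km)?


Catalytic efficiency = kcat / Km
= 824 / 87
= 9.4713 uM^-1*s^-1

9.4713 uM^-1*s^-1


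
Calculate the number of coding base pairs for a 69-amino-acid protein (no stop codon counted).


Each amino acid = 1 codon = 3 bp
bp = 69 * 3 = 207 bp

207 bp


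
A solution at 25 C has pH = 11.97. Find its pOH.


pOH = 14 - pH
pOH = 14 - 11.97
pOH = 2.03

2.03


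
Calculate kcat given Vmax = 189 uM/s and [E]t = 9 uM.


kcat = Vmax / [E]t
kcat = 189 / 9
kcat = 21.0 s^-1

21.0 s^-1


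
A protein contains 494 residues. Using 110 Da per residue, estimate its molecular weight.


MW = n_residues * 110 Da
MW = 494 * 110
MW = 54340 Da

54340 Da


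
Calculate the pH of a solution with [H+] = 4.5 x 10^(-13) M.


pH = -log10([H+])
pH = -log10(4.5 x 10^(-13))
pH = 12.3468

12.3468


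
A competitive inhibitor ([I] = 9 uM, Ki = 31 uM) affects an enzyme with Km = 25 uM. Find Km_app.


Km_app = Km * (1 + [I]/Ki)
Km_app = 25 * (1 + 9/31)
Km_app = 32.2581 uM

32.2581 uM


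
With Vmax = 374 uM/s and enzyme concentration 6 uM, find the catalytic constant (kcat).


kcat = Vmax / [E]t
kcat = 374 / 6
kcat = 62.3333 s^-1

62.3333 s^-1


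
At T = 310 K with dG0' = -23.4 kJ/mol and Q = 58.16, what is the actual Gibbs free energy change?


dG = dG0' + RT * ln(Q) / 1000
dG = -23.4 + 8.314 * 310 * ln(58.16) / 1000
dG = -12.9278 kJ/mol

-12.9278 kJ/mol


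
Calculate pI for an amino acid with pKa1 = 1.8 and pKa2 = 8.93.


pI = (pKa1 + pKa2) / 2
pI = (1.8 + 8.93) / 2
pI = 5.365

5.365


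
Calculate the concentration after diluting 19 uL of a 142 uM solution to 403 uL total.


C2 = C1 * V1 / V2
C2 = 142 * 19 / 403
C2 = 6.6948 uM

6.6948 uM


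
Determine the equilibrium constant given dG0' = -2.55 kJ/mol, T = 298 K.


Keq = exp(-dG0 * 1000 / (R * T))
Keq = exp(-(-2.55) * 1000 / (8.314 * 298))
Keq = 2.7989

2.7989


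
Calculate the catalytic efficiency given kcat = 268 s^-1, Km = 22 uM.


Catalytic efficiency = kcat / Km
= 268 / 22
= 12.1818 uM^-1*s^-1

12.1818 uM^-1*s^-1


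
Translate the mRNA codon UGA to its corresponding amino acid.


Standard genetic code lookup.
Codon UGA -> Stop

Stop


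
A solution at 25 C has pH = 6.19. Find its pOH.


pOH = 14 - pH
pOH = 14 - 6.19
pOH = 7.81

7.81


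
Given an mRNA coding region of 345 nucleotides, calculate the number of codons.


codons = nucleotides / 3
codons = 345 / 3 = 115

115


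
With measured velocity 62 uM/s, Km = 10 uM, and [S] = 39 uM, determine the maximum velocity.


Vmax = v * (Km + [S]) / [S]
Vmax = 62 * (10 + 39) / 39
Vmax = 77.8974 uM/s

77.8974 uM/s


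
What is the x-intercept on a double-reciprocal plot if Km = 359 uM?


x-intercept = -1/Km
= -1/359
= -0.0028 1/uM

-0.0028 1/uM


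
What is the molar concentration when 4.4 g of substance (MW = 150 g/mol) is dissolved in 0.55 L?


C = (mass / MW) / volume
C = (4.4 / 150) / 0.55
C = 0.0533 M

0.0533 M


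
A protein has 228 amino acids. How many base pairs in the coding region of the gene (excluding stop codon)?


Each amino acid = 1 codon = 3 bp
bp = 228 * 3 = 684 bp

684 bp


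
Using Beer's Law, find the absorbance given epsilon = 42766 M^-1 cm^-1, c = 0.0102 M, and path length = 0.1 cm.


A = epsilon * c * l
A = 42766 * 0.0102 * 0.1
A = 43.6213

43.6213


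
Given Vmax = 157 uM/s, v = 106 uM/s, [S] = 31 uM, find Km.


Km = [S] * (Vmax - v) / v
Km = 31 * (157 - 106) / 106
Km = 14.9151 uM

14.9151 uM


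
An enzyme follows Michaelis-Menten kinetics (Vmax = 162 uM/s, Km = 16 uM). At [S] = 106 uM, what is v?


v = Vmax * [S] / (Km + [S])
v = 162 * 106 / (16 + 106)
v = 140.7541 uM/s

140.7541 uM/s


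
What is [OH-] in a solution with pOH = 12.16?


[OH-] = 10^(-pOH)
[OH-] = 10^(-12.16)
[OH-] = 6.918e-13 M

6.918e-13 M


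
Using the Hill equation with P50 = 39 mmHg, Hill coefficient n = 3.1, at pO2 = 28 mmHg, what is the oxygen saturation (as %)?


Y = pO2^n / (P50^n + pO2^n)
Y = 28^3.1 / (39^3.1 + 28^3.1)
Y = 26.36%

26.36%


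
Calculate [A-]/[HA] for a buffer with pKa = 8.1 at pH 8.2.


[A-]/[HA] = 10^(pH - pKa)
= 10^(8.2 - 8.1)
= 1.2589

1.2589


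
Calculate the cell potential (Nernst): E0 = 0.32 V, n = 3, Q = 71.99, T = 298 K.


E = E0 - (RT/nF) * ln(Q)
E = 0.32 - (8.314 * 298 / (3 * 96485)) * ln(71.99)
E = 0.2834 V

0.2834 V


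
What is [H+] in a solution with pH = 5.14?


[H+] = 10^(-pH)
[H+] = 10^(-5.14)
[H+] = 7.244e-06 M

7.244e-06 M


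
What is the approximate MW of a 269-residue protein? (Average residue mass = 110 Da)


MW = n_residues * 110 Da
MW = 269 * 110
MW = 29590 Da

29590 Da


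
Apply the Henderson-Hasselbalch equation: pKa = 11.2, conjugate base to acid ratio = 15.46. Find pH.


pH = pKa + log10([A-]/[HA])
pH = 11.2 + log10(15.46)
pH = 12.3892

12.3892


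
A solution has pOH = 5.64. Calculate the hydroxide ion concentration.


[OH-] = 10^(-pOH)
[OH-] = 10^(-5.64)
[OH-] = 2.291e-06 M

2.291e-06 M


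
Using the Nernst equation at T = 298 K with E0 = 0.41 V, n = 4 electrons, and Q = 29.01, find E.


E = E0 - (RT/nF) * ln(Q)
E = 0.41 - (8.314 * 298 / (4 * 96485)) * ln(29.01)
E = 0.3884 V

0.3884 V


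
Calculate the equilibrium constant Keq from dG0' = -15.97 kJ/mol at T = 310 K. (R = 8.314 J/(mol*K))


Keq = exp(-dG0 * 1000 / (R * T))
Keq = exp(-(-15.97) * 1000 / (8.314 * 310))
Keq = 490.9346

490.9346


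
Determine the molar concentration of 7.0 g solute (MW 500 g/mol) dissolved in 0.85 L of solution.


C = (mass / MW) / volume
C = (7.0 / 500) / 0.85
C = 0.0165 M

0.0165 M


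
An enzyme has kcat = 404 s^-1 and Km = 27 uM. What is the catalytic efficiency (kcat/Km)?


Catalytic efficiency = kcat / Km
= 404 / 27
= 14.963 uM^-1*s^-1

14.963 uM^-1*s^-1


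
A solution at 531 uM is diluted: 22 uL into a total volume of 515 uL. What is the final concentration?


C2 = C1 * V1 / V2
C2 = 531 * 22 / 515
C2 = 22.6835 uM

22.6835 uM


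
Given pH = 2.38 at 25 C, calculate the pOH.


pOH = 14 - pH
pOH = 14 - 2.38
pOH = 11.62

11.62


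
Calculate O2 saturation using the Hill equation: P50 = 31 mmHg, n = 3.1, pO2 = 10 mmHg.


Y = pO2^n / (P50^n + pO2^n)
Y = 10^3.1 / (31^3.1 + 10^3.1)
Y = 2.91%

2.91%


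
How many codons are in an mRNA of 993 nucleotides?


codons = nucleotides / 3
codons = 993 / 3 = 331

331


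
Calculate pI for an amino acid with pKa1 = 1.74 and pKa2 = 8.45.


pI = (pKa1 + pKa2) / 2
pI = (1.74 + 8.45) / 2
pI = 5.095

5.095


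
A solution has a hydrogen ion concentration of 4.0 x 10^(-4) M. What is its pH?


pH = -log10([H+])
pH = -log10(4.0 x 10^(-4))
pH = 3.3979

3.3979


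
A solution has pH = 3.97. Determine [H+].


[H+] = 10^(-pH)
[H+] = 10^(-3.97)
[H+] = 1.072e-04 M

1.072e-04 M


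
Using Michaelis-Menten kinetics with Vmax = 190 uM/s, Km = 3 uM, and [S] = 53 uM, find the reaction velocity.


v = Vmax * [S] / (Km + [S])
v = 190 * 53 / (3 + 53)
v = 179.8214 uM/s

179.8214 uM/s


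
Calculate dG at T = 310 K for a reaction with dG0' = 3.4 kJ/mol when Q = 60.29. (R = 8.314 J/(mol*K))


dG = dG0' + RT * ln(Q) / 1000
dG = 3.4 + 8.314 * 310 * ln(60.29) / 1000
dG = 13.9649 kJ/mol

13.9649 kJ/mol


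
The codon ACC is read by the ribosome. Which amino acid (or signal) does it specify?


Standard genetic code lookup.
Codon ACC -> Thr

Thr


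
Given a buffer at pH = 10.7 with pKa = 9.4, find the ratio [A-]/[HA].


[A-]/[HA] = 10^(pH - pKa)
= 10^(10.7 - 9.4)
= 19.9526

19.9526


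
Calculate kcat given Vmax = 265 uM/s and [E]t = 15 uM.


kcat = Vmax / [E]t
kcat = 265 / 15
kcat = 17.6667 s^-1

17.6667 s^-1


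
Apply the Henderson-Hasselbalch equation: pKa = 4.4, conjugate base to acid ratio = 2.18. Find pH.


pH = pKa + log10([A-]/[HA])
pH = 4.4 + log10(2.18)
pH = 4.7385

4.7385


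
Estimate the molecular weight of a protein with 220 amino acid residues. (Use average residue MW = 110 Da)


MW = n_residues * 110 Da
MW = 220 * 110
MW = 24200 Da

24200 Da


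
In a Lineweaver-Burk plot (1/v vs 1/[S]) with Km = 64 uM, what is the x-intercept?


x-intercept = -1/Km
= -1/64
= -0.0156 1/uM

-0.0156 1/uM


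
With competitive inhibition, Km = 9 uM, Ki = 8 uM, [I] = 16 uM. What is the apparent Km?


Km_app = Km * (1 + [I]/Ki)
Km_app = 9 * (1 + 16/8)
Km_app = 27.0 uM

27.0 uM


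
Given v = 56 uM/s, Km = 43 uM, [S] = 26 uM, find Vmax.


Vmax = v * (Km + [S]) / [S]
Vmax = 56 * (43 + 26) / 26
Vmax = 148.6154 uM/s

148.6154 uM/s


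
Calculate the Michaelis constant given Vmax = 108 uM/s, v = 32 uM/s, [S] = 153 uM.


Km = [S] * (Vmax - v) / v
Km = 153 * (108 - 32) / 32
Km = 363.375 uM

363.375 uM


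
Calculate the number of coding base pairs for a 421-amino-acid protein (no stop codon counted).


Each amino acid = 1 codon = 3 bp
bp = 421 * 3 = 1263 bp

1263 bp


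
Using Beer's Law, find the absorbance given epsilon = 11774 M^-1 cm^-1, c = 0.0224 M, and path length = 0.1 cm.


A = epsilon * c * l
A = 11774 * 0.0224 * 0.1
A = 26.3738

26.3738


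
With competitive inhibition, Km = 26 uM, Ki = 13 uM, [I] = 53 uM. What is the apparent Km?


Km_app = Km * (1 + [I]/Ki)
Km_app = 26 * (1 + 53/13)
Km_app = 132.0 uM

132.0 uM


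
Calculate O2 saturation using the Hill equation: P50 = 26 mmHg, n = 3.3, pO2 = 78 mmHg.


Y = pO2^n / (P50^n + pO2^n)
Y = 78^3.3 / (26^3.3 + 78^3.3)
Y = 97.41%

97.41%


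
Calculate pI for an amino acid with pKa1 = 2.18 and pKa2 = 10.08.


pI = (pKa1 + pKa2) / 2
pI = (2.18 + 10.08) / 2
pI = 6.13

6.13


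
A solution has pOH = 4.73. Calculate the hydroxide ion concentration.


[OH-] = 10^(-pOH)
[OH-] = 10^(-4.73)
[OH-] = 1.862e-05 M

1.862e-05 M


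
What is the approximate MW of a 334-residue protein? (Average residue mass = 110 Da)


MW = n_residues * 110 Da
MW = 334 * 110
MW = 36740 Da

36740 Da


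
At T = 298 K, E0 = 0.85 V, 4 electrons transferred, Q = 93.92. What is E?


E = E0 - (RT/nF) * ln(Q)
E = 0.85 - (8.314 * 298 / (4 * 96485)) * ln(93.92)
E = 0.8208 V

0.8208 V


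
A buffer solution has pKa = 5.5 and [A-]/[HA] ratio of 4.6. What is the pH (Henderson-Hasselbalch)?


pH = pKa + log10([A-]/[HA])
pH = 5.5 + log10(4.6)
pH = 6.1628

6.1628


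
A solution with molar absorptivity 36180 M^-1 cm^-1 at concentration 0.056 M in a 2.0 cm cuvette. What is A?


A = epsilon * c * l
A = 36180 * 0.056 * 2.0
A = 4052.16

4052.16


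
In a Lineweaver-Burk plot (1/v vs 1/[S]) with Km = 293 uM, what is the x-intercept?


x-intercept = -1/Km
= -1/293
= -0.0034 1/uM

-0.0034 1/uM


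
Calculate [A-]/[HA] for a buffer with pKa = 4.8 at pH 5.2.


[A-]/[HA] = 10^(pH - pKa)
= 10^(5.2 - 4.8)
= 2.5119

2.5119


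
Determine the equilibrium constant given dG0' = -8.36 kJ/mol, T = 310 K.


Keq = exp(-dG0 * 1000 / (R * T))
Keq = exp(-(-8.36) * 1000 / (8.314 * 310))
Keq = 25.6272

25.6272


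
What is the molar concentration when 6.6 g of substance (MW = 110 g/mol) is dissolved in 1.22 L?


C = (mass / MW) / volume
C = (6.6 / 110) / 1.22
C = 0.0492 M

0.0492 M


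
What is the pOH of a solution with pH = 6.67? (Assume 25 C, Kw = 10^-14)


pOH = 14 - pH
pOH = 14 - 6.67
pOH = 7.33

7.33


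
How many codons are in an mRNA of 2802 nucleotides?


codons = nucleotides / 3
codons = 2802 / 3 = 934

934


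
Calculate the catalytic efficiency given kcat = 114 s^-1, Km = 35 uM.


Catalytic efficiency = kcat / Km
= 114 / 35
= 3.2571 uM^-1*s^-1

3.2571 uM^-1*s^-1


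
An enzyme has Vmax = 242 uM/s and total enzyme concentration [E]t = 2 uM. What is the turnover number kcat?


kcat = Vmax / [E]t
kcat = 242 / 2
kcat = 121.0 s^-1

121.0 s^-1


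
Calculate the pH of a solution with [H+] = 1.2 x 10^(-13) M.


pH = -log10([H+])
pH = -log10(1.2 x 10^(-13))
pH = 12.9208

12.9208


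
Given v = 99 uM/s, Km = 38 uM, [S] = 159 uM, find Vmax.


Vmax = v * (Km + [S]) / [S]
Vmax = 99 * (38 + 159) / 159
Vmax = 122.6604 uM/s

122.6604 uM/s


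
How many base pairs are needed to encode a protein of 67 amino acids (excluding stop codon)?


Each amino acid = 1 codon = 3 bp
bp = 67 * 3 = 201 bp

201 bp


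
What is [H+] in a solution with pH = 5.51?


[H+] = 10^(-pH)
[H+] = 10^(-5.51)
[H+] = 3.090e-06 M

3.090e-06 M


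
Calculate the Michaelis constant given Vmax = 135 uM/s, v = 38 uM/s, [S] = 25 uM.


Km = [S] * (Vmax - v) / v
Km = 25 * (135 - 38) / 38
Km = 63.8158 uM

63.8158 uM


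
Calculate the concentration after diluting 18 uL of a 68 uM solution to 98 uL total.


C2 = C1 * V1 / V2
C2 = 68 * 18 / 98
C2 = 12.4898 uM

12.4898 uM


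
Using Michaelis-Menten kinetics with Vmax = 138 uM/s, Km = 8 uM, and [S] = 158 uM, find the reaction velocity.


v = Vmax * [S] / (Km + [S])
v = 138 * 158 / (8 + 158)
v = 131.3494 uM/s

131.3494 uM/s


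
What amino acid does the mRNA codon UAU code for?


Standard genetic code lookup.
Codon UAU -> Tyr

Tyr


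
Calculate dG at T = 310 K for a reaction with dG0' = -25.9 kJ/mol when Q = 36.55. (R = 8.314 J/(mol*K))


dG = dG0' + RT * ln(Q) / 1000
dG = -25.9 + 8.314 * 310 * ln(36.55) / 1000
dG = -16.625 kJ/mol

-16.625 kJ/mol


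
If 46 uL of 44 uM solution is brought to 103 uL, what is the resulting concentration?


C2 = C1 * V1 / V2
C2 = 44 * 46 / 103
C2 = 19.6505 uM

19.6505 uM


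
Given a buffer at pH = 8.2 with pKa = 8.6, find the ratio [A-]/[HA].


[A-]/[HA] = 10^(pH - pKa)
= 10^(8.2 - 8.6)
= 0.3981

0.3981


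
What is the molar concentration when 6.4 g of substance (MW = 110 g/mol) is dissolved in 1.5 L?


C = (mass / MW) / volume
C = (6.4 / 110) / 1.5
C = 0.0388 M

0.0388 M


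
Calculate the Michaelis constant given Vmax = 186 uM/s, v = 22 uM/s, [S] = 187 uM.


Km = [S] * (Vmax - v) / v
Km = 187 * (186 - 22) / 22
Km = 1394.0 uM

1394.0 uM


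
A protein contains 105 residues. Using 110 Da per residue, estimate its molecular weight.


MW = n_residues * 110 Da
MW = 105 * 110
MW = 11550 Da

11550 Da


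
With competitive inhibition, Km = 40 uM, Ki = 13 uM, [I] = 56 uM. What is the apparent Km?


Km_app = Km * (1 + [I]/Ki)
Km_app = 40 * (1 + 56/13)
Km_app = 212.3077 uM

212.3077 uM


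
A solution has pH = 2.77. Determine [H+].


[H+] = 10^(-pH)
[H+] = 10^(-2.77)
[H+] = 0.0017 M

0.0017 M


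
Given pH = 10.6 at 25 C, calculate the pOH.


pOH = 14 - pH
pOH = 14 - 10.6
pOH = 3.4

3.4


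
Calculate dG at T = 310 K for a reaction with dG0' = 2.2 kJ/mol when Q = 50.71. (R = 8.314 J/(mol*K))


dG = dG0' + RT * ln(Q) / 1000
dG = 2.2 + 8.314 * 310 * ln(50.71) / 1000
dG = 12.319 kJ/mol

12.319 kJ/mol


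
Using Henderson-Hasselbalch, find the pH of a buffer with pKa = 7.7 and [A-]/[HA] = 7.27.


pH = pKa + log10([A-]/[HA])
pH = 7.7 + log10(7.27)
pH = 8.5615

8.5615


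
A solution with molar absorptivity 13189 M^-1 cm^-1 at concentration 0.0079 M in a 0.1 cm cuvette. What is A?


A = epsilon * c * l
A = 13189 * 0.0079 * 0.1
A = 10.4193

10.4193


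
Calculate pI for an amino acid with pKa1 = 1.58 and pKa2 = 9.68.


pI = (pKa1 + pKa2) / 2
pI = (1.58 + 9.68) / 2
pI = 5.63

5.63


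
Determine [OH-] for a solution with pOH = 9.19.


[OH-] = 10^(-pOH)
[OH-] = 10^(-9.19)
[OH-] = 6.457e-10 M

6.457e-10 M


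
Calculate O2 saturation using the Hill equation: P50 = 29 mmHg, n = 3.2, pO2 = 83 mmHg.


Y = pO2^n / (P50^n + pO2^n)
Y = 83^3.2 / (29^3.2 + 83^3.2)
Y = 96.66%

96.66%


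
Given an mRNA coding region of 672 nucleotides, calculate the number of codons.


codons = nucleotides / 3
codons = 672 / 3 = 224

224


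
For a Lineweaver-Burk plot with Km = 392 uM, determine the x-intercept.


x-intercept = -1/Km
= -1/392
= -0.0026 1/uM

-0.0026 1/uM


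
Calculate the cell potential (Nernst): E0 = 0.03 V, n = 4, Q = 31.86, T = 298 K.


E = E0 - (RT/nF) * ln(Q)
E = 0.03 - (8.314 * 298 / (4 * 96485)) * ln(31.86)
E = 0.0078 V

0.0078 V


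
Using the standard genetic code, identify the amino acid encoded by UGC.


Standard genetic code lookup.
Codon UGC -> Cys

Cys


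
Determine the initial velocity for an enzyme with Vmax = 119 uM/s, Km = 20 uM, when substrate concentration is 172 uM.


v = Vmax * [S] / (Km + [S])
v = 119 * 172 / (20 + 172)
v = 106.6042 uM/s

106.6042 uM/s


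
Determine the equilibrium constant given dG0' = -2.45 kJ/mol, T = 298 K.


Keq = exp(-dG0 * 1000 / (R * T))
Keq = exp(-(-2.45) * 1000 / (8.314 * 298))
Keq = 2.6882

2.6882


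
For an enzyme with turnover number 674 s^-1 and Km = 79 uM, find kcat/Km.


Catalytic efficiency = kcat / Km
= 674 / 79
= 8.5316 uM^-1*s^-1

8.5316 uM^-1*s^-1


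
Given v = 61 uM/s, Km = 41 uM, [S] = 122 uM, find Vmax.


Vmax = v * (Km + [S]) / [S]
Vmax = 61 * (41 + 122) / 122
Vmax = 81.5 uM/s

81.5 uM/s


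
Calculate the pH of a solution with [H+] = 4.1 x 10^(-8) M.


pH = -log10([H+])
pH = -log10(4.1 x 10^(-8))
pH = 7.3872

7.3872


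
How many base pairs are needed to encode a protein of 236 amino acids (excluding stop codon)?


Each amino acid = 1 codon = 3 bp
bp = 236 * 3 = 708 bp

708 bp


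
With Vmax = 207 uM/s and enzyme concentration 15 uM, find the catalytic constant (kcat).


kcat = Vmax / [E]t
kcat = 207 / 15
kcat = 13.8 s^-1

13.8 s^-1


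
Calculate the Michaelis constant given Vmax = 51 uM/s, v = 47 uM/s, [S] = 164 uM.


Km = [S] * (Vmax - v) / v
Km = 164 * (51 - 47) / 47
Km = 13.9574 uM

13.9574 uM


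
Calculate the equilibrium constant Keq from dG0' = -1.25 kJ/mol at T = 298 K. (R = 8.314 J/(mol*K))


Keq = exp(-dG0 * 1000 / (R * T))
Keq = exp(-(-1.25) * 1000 / (8.314 * 298))
Keq = 1.6562

1.6562


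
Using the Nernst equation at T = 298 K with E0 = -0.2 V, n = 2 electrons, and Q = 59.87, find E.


E = E0 - (RT/nF) * ln(Q)
E = -0.2 - (8.314 * 298 / (2 * 96485)) * ln(59.87)
E = -0.2525 V

-0.2525 V


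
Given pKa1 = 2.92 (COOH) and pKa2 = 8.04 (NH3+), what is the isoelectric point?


pI = (pKa1 + pKa2) / 2
pI = (2.92 + 8.04) / 2
pI = 5.48

5.48


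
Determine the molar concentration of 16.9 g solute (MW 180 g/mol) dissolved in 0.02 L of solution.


C = (mass / MW) / volume
C = (16.9 / 180) / 0.02
C = 4.6944 M

4.6944 M


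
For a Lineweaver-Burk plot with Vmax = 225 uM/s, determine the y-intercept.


y-intercept = 1/Vmax
= 1/225
= 0.0044 s/uM

0.0044 s/uM


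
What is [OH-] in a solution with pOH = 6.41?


[OH-] = 10^(-pOH)
[OH-] = 10^(-6.41)
[OH-] = 3.890e-07 M

3.890e-07 M


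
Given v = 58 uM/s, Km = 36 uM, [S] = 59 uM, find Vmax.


Vmax = v * (Km + [S]) / [S]
Vmax = 58 * (36 + 59) / 59
Vmax = 93.3898 uM/s

93.3898 uM/s


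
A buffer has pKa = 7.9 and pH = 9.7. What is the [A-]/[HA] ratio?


[A-]/[HA] = 10^(pH - pKa)
= 10^(9.7 - 7.9)
= 63.0957

63.0957


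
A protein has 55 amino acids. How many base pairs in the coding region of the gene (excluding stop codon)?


Each amino acid = 1 codon = 3 bp
bp = 55 * 3 = 165 bp

165 bp


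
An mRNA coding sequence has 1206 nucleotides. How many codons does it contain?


codons = nucleotides / 3
codons = 1206 / 3 = 402

402


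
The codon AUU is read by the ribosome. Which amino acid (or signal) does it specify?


Standard genetic code lookup.
Codon AUU -> Ile

Ile


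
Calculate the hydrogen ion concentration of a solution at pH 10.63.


[H+] = 10^(-pH)
[H+] = 10^(-10.63)
[H+] = 2.344e-11 M

2.344e-11 M


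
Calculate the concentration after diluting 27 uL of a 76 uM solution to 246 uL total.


C2 = C1 * V1 / V2
C2 = 76 * 27 / 246
C2 = 8.3415 uM

8.3415 uM


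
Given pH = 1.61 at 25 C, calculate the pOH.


pOH = 14 - pH
pOH = 14 - 1.61
pOH = 12.39

12.39


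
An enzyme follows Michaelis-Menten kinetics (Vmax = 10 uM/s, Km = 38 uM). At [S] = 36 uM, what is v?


v = Vmax * [S] / (Km + [S])
v = 10 * 36 / (38 + 36)
v = 4.8649 uM/s

4.8649 uM/s


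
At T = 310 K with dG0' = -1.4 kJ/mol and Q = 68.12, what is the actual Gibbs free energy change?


dG = dG0' + RT * ln(Q) / 1000
dG = -1.4 + 8.314 * 310 * ln(68.12) / 1000
dG = 9.4797 kJ/mol

9.4797 kJ/mol


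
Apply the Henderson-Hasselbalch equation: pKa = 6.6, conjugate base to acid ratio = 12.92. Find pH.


pH = pKa + log10([A-]/[HA])
pH = 6.6 + log10(12.92)
pH = 7.7113

7.7113


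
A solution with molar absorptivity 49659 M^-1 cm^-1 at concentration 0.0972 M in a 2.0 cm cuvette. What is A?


A = epsilon * c * l
A = 49659 * 0.0972 * 2.0
A = 9653.7096

9653.7096


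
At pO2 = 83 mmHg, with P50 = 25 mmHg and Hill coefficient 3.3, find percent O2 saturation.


Y = pO2^n / (P50^n + pO2^n)
Y = 83^3.3 / (25^3.3 + 83^3.3)
Y = 98.13%

98.13%


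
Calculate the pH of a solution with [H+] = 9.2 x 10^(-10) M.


pH = -log10([H+])
pH = -log10(9.2 x 10^(-10))
pH = 9.0362

9.0362


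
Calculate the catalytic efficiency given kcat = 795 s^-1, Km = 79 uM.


Catalytic efficiency = kcat / Km
= 795 / 79
= 10.0633 uM^-1*s^-1

10.0633 uM^-1*s^-1


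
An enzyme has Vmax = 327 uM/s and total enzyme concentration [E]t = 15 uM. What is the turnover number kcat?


kcat = Vmax / [E]t
kcat = 327 / 15
kcat = 21.8 s^-1

21.8 s^-1


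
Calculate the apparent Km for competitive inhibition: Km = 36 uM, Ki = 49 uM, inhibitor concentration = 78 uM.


Km_app = Km * (1 + [I]/Ki)
Km_app = 36 * (1 + 78/49)
Km_app = 93.3061 uM

93.3061 uM


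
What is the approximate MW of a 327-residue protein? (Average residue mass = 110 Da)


MW = n_residues * 110 Da
MW = 327 * 110
MW = 35970 Da

35970 Da


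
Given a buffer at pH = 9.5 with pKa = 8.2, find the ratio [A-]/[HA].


[A-]/[HA] = 10^(pH - pKa)
= 10^(9.5 - 8.2)
= 19.9526

19.9526


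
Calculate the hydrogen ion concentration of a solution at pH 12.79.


[H+] = 10^(-pH)
[H+] = 10^(-12.79)
[H+] = 1.622e-13 M

1.622e-13 M


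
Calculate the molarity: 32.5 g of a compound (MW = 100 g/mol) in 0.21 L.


C = (mass / MW) / volume
C = (32.5 / 100) / 0.21
C = 1.5476 M

1.5476 M


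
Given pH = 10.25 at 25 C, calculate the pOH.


pOH = 14 - pH
pOH = 14 - 10.25
pOH = 3.75

3.75


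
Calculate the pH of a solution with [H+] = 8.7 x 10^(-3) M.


pH = -log10([H+])
pH = -log10(8.7 x 10^(-3))
pH = 2.0605

2.0605


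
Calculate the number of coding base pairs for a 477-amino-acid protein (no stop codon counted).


Each amino acid = 1 codon = 3 bp
bp = 477 * 3 = 1431 bp

1431 bp


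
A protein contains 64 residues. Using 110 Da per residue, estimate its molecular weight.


MW = n_residues * 110 Da
MW = 64 * 110
MW = 7040 Da

7040 Da


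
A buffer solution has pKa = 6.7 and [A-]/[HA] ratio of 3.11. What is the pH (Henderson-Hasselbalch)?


pH = pKa + log10([A-]/[HA])
pH = 6.7 + log10(3.11)
pH = 7.1928

7.1928


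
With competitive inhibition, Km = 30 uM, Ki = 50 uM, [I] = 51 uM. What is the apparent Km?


Km_app = Km * (1 + [I]/Ki)
Km_app = 30 * (1 + 51/50)
Km_app = 60.6 uM

60.6 uM


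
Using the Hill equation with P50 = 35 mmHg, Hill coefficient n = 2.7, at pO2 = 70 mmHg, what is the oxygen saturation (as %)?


Y = pO2^n / (P50^n + pO2^n)
Y = 70^2.7 / (35^2.7 + 70^2.7)
Y = 86.66%

86.66%


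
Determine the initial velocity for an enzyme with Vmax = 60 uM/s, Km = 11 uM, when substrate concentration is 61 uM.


v = Vmax * [S] / (Km + [S])
v = 60 * 61 / (11 + 61)
v = 50.8333 uM/s

50.8333 uM/s


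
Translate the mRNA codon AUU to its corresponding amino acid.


Standard genetic code lookup.
Codon AUU -> Ile

Ile


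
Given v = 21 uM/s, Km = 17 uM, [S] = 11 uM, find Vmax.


Vmax = v * (Km + [S]) / [S]
Vmax = 21 * (17 + 11) / 11
Vmax = 53.4545 uM/s

53.4545 uM/s


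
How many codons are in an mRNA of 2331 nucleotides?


codons = nucleotides / 3
codons = 2331 / 3 = 777

777


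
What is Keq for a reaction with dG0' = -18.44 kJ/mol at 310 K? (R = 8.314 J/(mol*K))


Keq = exp(-dG0 * 1000 / (R * T))
Keq = exp(-(-18.44) * 1000 / (8.314 * 310))
Keq = 1280.0614

1280.0614


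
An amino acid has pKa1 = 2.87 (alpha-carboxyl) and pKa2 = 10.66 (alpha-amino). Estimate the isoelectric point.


pI = (pKa1 + pKa2) / 2
pI = (2.87 + 10.66) / 2
pI = 6.765

6.765


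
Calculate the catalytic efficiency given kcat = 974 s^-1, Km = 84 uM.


Catalytic efficiency = kcat / Km
= 974 / 84
= 11.5952 uM^-1*s^-1

11.5952 uM^-1*s^-1


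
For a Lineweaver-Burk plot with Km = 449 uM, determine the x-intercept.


x-intercept = -1/Km
= -1/449
= -0.0022 1/uM

-0.0022 1/uM


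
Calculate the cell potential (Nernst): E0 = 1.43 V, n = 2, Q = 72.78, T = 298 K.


E = E0 - (RT/nF) * ln(Q)
E = 1.43 - (8.314 * 298 / (2 * 96485)) * ln(72.78)
E = 1.375 V

1.375 V


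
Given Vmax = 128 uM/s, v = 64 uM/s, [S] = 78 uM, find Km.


Km = [S] * (Vmax - v) / v
Km = 78 * (128 - 64) / 64
Km = 78.0 uM

78.0 uM


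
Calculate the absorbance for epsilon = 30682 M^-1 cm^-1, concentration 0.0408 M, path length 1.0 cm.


A = epsilon * c * l
A = 30682 * 0.0408 * 1.0
A = 1251.8256

1251.8256


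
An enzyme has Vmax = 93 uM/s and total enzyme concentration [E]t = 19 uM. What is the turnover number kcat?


kcat = Vmax / [E]t
kcat = 93 / 19
kcat = 4.8947 s^-1

4.8947 s^-1


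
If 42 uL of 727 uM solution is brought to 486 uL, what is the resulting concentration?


C2 = C1 * V1 / V2
C2 = 727 * 42 / 486
C2 = 62.8272 uM

62.8272 uM


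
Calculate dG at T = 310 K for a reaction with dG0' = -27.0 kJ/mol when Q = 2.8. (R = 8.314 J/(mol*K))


dG = dG0' + RT * ln(Q) / 1000
dG = -27.0 + 8.314 * 310 * ln(2.8) / 1000
dG = -24.3463 kJ/mol

-24.3463 kJ/mol
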